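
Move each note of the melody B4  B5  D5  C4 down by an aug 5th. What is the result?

Eb4 Eb5 Gb4 Fb3

B4 to Eb4
B5 to Eb5
D5 to Gb4
C4 to Fb3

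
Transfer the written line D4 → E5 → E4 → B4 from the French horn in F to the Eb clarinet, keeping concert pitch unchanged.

First find concert pitch: the French horn in F sounds a perfect fifth below written, so D4 E5 E4 B4 sounds G3 A4 A3 E4.
Then write for Eb clarinet: it sounds a minor third above written, so the part must be a minor third below concert.
G3 → E3
A4 → F#4
A3 → F#3
E4 → C#4

E3 F#4 F#3 C#4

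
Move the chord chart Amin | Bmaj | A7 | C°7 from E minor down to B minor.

Emin F#maj E7 G°7

E minor down to B minor is a perfect fourth; each chord root moves by that interval while the quality stays the same.
Amin: root A down a perfect fourth → E, giving Emin.
Bmaj: root B down a perfect fourth → F#, giving F#maj.
A7: root A down a perfect fourth → E, giving E7.
C°7: root C down a perfect fourth → G, giving G°7.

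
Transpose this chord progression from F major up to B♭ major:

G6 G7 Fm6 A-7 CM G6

C6 C7 Bbm6 D-7 FM C6

F major up to B♭ major is a perfect fourth; each chord root moves by that interval while the quality stays the same.
G6: root G up a perfect fourth → C, giving C6.
G7: root G up a perfect fourth → C, giving C7.
Fm6: root F up a perfect fourth → Bb, giving Bbm6.
A-7: root A up a perfect fourth → D, giving D-7.
CM: root C up a perfect fourth → F, giving FM.
G6: root G up a perfect fourth → C, giving C6.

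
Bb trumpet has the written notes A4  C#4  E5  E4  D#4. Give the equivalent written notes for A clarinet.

First find concert pitch: the Bb trumpet sounds a major second below written, so A4 C#4 E5 E4 D#4 sounds G4 B3 D5 D4 C#4.
Then write for A clarinet: it sounds a minor third below written, so the part must be a minor third above concert.
G4 → Bb4
B3 → D4
D5 → F5
D4 → F4
C#4 → E4

Bb4 D4 F5 F4 E4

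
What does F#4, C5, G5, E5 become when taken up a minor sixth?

D5 Ab5 Eb6 C6

F#4 up a minor sixth is D5.
C5: a sixth up reaches A, and 8 semitones makes it Ab5.
A minor sixth up from G5 gives Eb6.
A minor sixth up from E5 gives C6.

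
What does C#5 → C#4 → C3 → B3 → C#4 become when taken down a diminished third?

C#5: a third down reaches A, and 2 semitones makes it A##4.
C#4: a third down reaches A, and 2 semitones makes it A##3.
C3 down a diminished third is A#2.
B3: a third down reaches G, and 2 semitones makes it G##3.
C#4 down a diminished third is A##3.

A##4 A##3 A#2 G##3 A##3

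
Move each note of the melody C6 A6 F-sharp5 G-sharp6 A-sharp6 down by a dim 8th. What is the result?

C#5 A#5 F##4 G##5 A##5

A diminished octave down from C6 gives C#5.
A diminished octave down from A6 gives A#5.
A diminished octave down from F#5 gives F##4.
G#6 down a diminished octave is G##5.
A#6 down a diminished octave is A##5.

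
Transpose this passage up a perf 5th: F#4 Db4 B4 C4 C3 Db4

C#5 Ab4 F#5 G4 G3 Ab4

F#4 → C#5
Db4 → Ab4
B4 → F#5
C4 → G4
C3 → G3
Db4 → Ab4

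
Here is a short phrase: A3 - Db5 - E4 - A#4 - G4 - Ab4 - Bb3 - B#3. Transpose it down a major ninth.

A major ninth down from A3 gives G2.
Db5: a ninth down reaches C, and 14 semitones makes it Cb4.
E4 down a major ninth is D3.
A major ninth down from A#4 gives G#3.
G4 down a major ninth is F3.
A major ninth down from Ab4 gives Gb3.
Bb3 down a major ninth is Ab2.
B#3: a ninth down reaches A, and 14 semitones makes it A#2.

G2 Cb4 D3 G#3 F3 Gb3 Ab2 A#2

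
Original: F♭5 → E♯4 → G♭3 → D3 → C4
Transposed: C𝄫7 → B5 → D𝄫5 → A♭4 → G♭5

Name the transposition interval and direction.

From Fb5 to Cbb7 is 12 letter names — a twelfth of some quality.
Fb5 to Cbb7 is 18 semitones, which makes it a diminished twelfth; the second version is higher, so the direction is up.
Checking another pair — C4 → Gb5 — gives the same interval.

up a diminished twelfth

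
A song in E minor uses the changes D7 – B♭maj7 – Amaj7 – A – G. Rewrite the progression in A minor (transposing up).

E minor up to A minor is a perfect fourth; each chord root moves by that interval while the quality stays the same.
D7: root D up a perfect fourth → G, giving G7.
B♭maj7: root B♭ up a perfect fourth → Eb, giving Ebmaj7.
Amaj7: root A up a perfect fourth → D, giving Dmaj7.
A: root A up a perfect fourth → D, giving D.
G: root G up a perfect fourth → C, giving C.

G7 Ebmaj7 Dmaj7 D C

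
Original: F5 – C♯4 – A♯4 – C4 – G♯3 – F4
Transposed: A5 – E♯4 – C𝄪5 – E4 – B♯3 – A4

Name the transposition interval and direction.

up a major third

Take the first pair: F5 → A5. F to A spans 3 letter names, so the interval is some kind of third.
F5 to A5 is 4 semitones, which makes it a major third; the second version is higher, so the direction is up.
Checking another pair — F4 → A4 — gives the same interval.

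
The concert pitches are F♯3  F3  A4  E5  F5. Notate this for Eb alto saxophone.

The Eb alto saxophone sounds a major sixth below written, so the written part must be a major sixth above concert — transpose each note up.
F#3 becomes D#4
F3 becomes D4
A4 becomes F#5
E5 becomes C#6
F5 becomes D6

D#4 D4 F#5 C#6 D6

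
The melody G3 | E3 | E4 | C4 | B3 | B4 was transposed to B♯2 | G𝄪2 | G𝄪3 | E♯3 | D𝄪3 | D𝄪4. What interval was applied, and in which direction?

Take the first pair: G3 → B#2. G to B spans 6 letter names, so the interval is some kind of sixth.
B#2 to G3 is 7 semitones, which makes it a diminished sixth; the second version is lower, so the direction is down.
Checking another pair — B4 → D##4 — gives the same interval.

down a diminished sixth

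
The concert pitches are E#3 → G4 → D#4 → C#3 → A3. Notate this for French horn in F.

B#3 D5 A#4 G#3 E4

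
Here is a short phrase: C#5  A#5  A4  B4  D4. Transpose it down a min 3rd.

A#4 F##5 F#4 G#4 B3

C#5 → A#4
A#5 → F##5
A4 → F#4
B4 → G#4
D4 → B3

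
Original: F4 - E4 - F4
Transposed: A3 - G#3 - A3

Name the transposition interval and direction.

Take the first pair: F4 → A3. F to A spans 6 letter names, so the interval is some kind of sixth.
A3 to F4 is 8 semitones, which makes it a minor sixth; the second version is lower, so the direction is down.
Checking another pair — F4 → A3 — gives the same interval.

down a minor sixth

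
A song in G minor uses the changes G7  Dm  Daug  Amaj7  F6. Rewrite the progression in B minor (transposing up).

B7 F#m F#aug C#maj7 A6

G minor up to B minor is a major third; each chord root moves by that interval while the quality stays the same.
G7: root G up a major third → B, giving B7.
Dm: root D up a major third → F#, giving F#m.
Daug: root D up a major third → F#, giving F#aug.
Amaj7: root A up a major third → C#, giving C#maj7.
F6: root F up a major third → A, giving A6.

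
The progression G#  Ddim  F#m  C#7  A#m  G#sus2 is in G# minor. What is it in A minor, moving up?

A Ebdim Gm D7 Bm Asus2

G# minor up to A minor is a minor second; each chord root moves by that interval while the quality stays the same.
G#: root G# up a minor second → A, giving A.
Ddim: root D up a minor second → Eb, giving Ebdim.
F#m: root F# up a minor second → G, giving Gm.
C#7: root C# up a minor second → D, giving D7.
A#m: root A# up a minor second → B, giving Bm.
G#sus2: root G# up a minor second → A, giving Asus2.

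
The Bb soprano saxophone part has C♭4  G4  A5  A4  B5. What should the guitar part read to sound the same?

Bbb4 F5 G6 G5 A6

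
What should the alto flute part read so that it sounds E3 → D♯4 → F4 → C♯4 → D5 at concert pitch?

A3 G#4 Bb4 F#4 G5

The alto flute sounds a perfect fourth below written, so the written part must be a perfect fourth above concert — transpose each note up.
E3 to A3
D#4 to G#4
F4 to Bb4
C#4 to F#4
D5 to G5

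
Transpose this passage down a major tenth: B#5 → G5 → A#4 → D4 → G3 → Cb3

G#4 Eb4 F#3 Bb2 Eb2 Abb1

B#5 -> G#4
G5 -> Eb4
A#4 -> F#3
D4 -> Bb2
G3 -> Eb2
Cb3 -> Abb1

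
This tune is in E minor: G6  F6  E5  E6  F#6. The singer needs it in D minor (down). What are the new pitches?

F6 Eb6 D5 D6 E6

E minor to D minor down is a major second, so every note moves down by that interval.
G6 -> F6
F6 -> Eb6
E5 -> D5
E6 -> D6
F#6 -> E6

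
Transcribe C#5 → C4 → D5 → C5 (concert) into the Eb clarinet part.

A#4 A3 B4 A4

Written C4 sounds as Eb4 on the Eb clarinet, so concert pitches are written a minor third down.
C#5 gives A#4
C4 gives A3
D5 gives B4
C5 gives A4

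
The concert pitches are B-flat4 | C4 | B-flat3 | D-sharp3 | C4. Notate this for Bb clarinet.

C5 D4 C4 E#3 D4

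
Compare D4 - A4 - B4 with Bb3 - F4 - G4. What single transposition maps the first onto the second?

down a major third

Take the first pair: D4 → Bb3. D to B spans 3 letter names, so the interval is some kind of third.
Bb3 to D4 is 4 semitones, which makes it a major third; the second version is lower, so the direction is down.
Checking another pair — B4 → G4 — gives the same interval.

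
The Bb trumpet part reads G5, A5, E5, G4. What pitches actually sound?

F5 G5 D5 F4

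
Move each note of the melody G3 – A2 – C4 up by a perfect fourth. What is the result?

A perfect fourth up from G3 gives C4.
A2 up a perfect fourth is D3.
A perfect fourth up from C4 gives F4.

C4 D3 F4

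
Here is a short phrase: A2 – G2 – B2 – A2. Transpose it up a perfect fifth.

A perfect fifth up from A2 gives E3.
A perfect fifth up from G2 gives D3.
A perfect fifth up from B2 gives F#3.
A2 up a perfect fifth is E3.

E3 D3 F#3 E3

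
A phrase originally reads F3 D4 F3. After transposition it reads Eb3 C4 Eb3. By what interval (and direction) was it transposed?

Take the first pair: F3 → Eb3. F to E spans 2 letter names, so the interval is some kind of second.
Eb3 to F3 is 2 semitones, which makes it a major second; the second version is lower, so the direction is down.
Checking another pair — F3 → Eb3 — gives the same interval.

down a major second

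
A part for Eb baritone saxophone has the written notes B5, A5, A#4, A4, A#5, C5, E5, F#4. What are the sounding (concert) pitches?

D4 C4 C#3 C3 C#4 Eb3 G3 A2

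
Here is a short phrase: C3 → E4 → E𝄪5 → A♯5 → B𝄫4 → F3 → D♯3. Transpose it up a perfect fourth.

F3 A4 A##5 D#6 Ebb5 Bb3 G#3

A perfect fourth up from C3 gives F3.
A perfect fourth up from E4 gives A4.
E##5: a fourth up reaches A, and 5 semitones makes it A##5.
A#5 up a perfect fourth is D#6.
Bbb4 up a perfect fourth is Ebb5.
F3: a fourth up reaches B, and 5 semitones makes it Bb3.
D#3: a fourth up reaches G, and 5 semitones makes it G#3.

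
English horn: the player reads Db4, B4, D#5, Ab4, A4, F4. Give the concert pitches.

Gb3 E4 G#4 Db4 D4 Bb3

The English horn sounds a perfect fifth below written, so transpose each written note down a perfect fifth.
Db4 to Gb3
B4 to E4
D#5 to G#4
Ab4 to Db4
A4 to D4
F4 to Bb3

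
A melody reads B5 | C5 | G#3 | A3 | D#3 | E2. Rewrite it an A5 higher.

F##6 G#5 D##4 E#4 A##3 B#2

B5 to F##6
C5 to G#5
G#3 to D##4
A3 to E#4
D#3 to A##3
E2 to B#2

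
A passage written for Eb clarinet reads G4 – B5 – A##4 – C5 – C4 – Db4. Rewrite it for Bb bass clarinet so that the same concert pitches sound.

C6 E7 D##6 F6 F5 Gb5

First find concert pitch: the Eb clarinet sounds a minor third above written, so G4 B5 A##4 C5 C4 Db4 sounds Bb4 D6 C##5 Eb5 Eb4 Fb4.
Then write for Bb bass clarinet: it sounds a major ninth below written, so the part must be a major ninth above concert.
Bb4 → C6
D6 → E7
C##5 → D##6
Eb5 → F6
Eb4 → F5
Fb4 → Gb5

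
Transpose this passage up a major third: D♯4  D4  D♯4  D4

D#4 gives F##4
D4 gives F#4
D#4 gives F##4
D4 gives F#4

F##4 F#4 F##4 F#4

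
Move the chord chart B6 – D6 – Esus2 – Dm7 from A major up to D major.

E6 G6 Asus2 Gm7

A major up to D major is a perfect fourth; each chord root moves by that interval while the quality stays the same.
B6: root B up a perfect fourth → E, giving E6.
D6: root D up a perfect fourth → G, giving G6.
Esus2: root E up a perfect fourth → A, giving Asus2.
Dm7: root D up a perfect fourth → G, giving Gm7.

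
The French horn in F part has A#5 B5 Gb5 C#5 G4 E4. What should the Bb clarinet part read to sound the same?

E#5 F#5 Db5 G#4 D4 B3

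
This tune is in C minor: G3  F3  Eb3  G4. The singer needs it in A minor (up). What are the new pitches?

From C up to A is a major sixth; apply that to each pitch.
G3 becomes E4
F3 becomes D4
Eb3 becomes C4
G4 becomes E5

E4 D4 C4 E5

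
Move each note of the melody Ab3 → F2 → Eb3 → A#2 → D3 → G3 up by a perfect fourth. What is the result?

A perfect fourth up from Ab3 gives Db4.
F2 up a perfect fourth is Bb2.
Eb3: a fourth up reaches A, and 5 semitones makes it Ab3.
A perfect fourth up from A#2 gives D#3.
D3: a fourth up reaches G, and 5 semitones makes it G3.
G3 up a perfect fourth is C4.

Db4 Bb2 Ab3 D#3 G3 C4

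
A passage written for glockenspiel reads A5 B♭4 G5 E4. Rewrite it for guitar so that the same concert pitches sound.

First find concert pitch: the glockenspiel sounds a perfect fifteenth above written, so A5 B♭4 G5 E4 sounds A7 Bb6 G7 E6.
Then write for guitar: it sounds a perfect octave below written, so the part must be a perfect octave above concert.
A7 → A8
Bb6 → Bb7
G7 → G8
E6 → E7

A8 Bb7 G8 E7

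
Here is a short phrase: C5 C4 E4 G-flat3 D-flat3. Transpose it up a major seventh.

B5 B4 D#5 F4 C4

C5 -> B5
C4 -> B4
E4 -> D#5
Gb3 -> F4
Db3 -> C4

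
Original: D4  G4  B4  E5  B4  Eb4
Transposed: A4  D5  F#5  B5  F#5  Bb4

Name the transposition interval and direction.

Take the first pair: D4 → A4. D to A spans 5 letter names, so the interval is some kind of fifth.
D4 to A4 is 7 semitones, which makes it a perfect fifth; the second version is higher, so the direction is up.
Checking another pair — Eb4 → Bb4 — gives the same interval.

up a perfect fifth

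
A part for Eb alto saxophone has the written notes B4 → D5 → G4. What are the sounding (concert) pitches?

D4 F4 Bb3

Written C4 on the Eb alto saxophone sounds as Eb3, a major sixth lower; apply that shift to every note.
B4 to D4
D5 to F4
G4 to Bb3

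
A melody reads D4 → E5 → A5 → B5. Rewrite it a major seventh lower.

A major seventh down from D4 gives Eb3.
E5 down a major seventh is F4.
A major seventh down from A5 gives Bb4.
B5: a seventh down reaches C, and 11 semitones makes it C5.

Eb3 F4 Bb4 C5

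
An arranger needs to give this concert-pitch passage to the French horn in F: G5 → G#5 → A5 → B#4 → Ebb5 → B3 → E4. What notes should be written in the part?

D6 D#6 E6 F##5 Bbb5 F#4 B4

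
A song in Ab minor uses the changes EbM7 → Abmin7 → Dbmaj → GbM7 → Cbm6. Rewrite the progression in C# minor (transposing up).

G#M7 C#min7 F#maj BM7 Em6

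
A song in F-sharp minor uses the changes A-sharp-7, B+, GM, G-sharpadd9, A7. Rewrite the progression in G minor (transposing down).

B-7 C+ AbM Aadd9 Bb7

F-sharp minor down to G minor is a major seventh; each chord root moves by that interval while the quality stays the same.
A-sharp-7: root A-sharp down a major seventh → B, giving B-7.
B+: root B down a major seventh → C, giving C+.
GM: root G down a major seventh → Ab, giving AbM.
G-sharpadd9: root G-sharp down a major seventh → A, giving Aadd9.
A7: root A down a major seventh → Bb, giving Bb7.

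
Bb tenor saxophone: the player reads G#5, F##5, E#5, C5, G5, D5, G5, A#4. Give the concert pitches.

F#4 E#4 D#4 Bb3 F4 C4 F4 G#3

The Bb tenor saxophone sounds a major ninth below written, so transpose each written note down a major ninth.
G#5 to F#4
F##5 to E#4
E#5 to D#4
C5 to Bb3
G5 to F4
D5 to C4
G5 to F4
A#4 to G#3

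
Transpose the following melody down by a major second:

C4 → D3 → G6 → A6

Bb3 C3 F6 G6

C4: a second down reaches B, and 2 semitones makes it Bb3.
A major second down from D3 gives C3.
G6: a second down reaches F, and 2 semitones makes it F6.
A major second down from A6 gives G6.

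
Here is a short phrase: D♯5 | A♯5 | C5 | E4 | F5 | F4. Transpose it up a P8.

D#6 A#6 C6 E5 F6 F5

D#5 up a perfect octave is D#6.
A#5 up a perfect octave is A#6.
A perfect octave up from C5 gives C6.
E4: an octave up reaches E, and 12 semitones makes it E5.
A perfect octave up from F5 gives F6.
A perfect octave up from F4 gives F5.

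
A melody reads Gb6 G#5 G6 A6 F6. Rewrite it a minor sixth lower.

Bb5 B#4 B5 C#6 A5

Gb6: a sixth down reaches B, and 8 semitones makes it Bb5.
G#5 down a minor sixth is B#4.
A minor sixth down from G6 gives B5.
A minor sixth down from A6 gives C#6.
F6: a sixth down reaches A, and 8 semitones makes it A5.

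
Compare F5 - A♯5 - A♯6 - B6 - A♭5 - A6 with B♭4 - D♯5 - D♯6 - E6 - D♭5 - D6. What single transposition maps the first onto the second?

From F5 to Bb4 is 5 letter names — a fifth of some quality.
Bb4 to F5 is 7 semitones, which makes it a perfect fifth; the second version is lower, so the direction is down.
Checking another pair — A6 → D6 — gives the same interval.

down a perfect fifth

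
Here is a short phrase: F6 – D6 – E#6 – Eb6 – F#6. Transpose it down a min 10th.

D5 B4 C##5 C5 D#5

F6 to D5
D6 to B4
E#6 to C##5
Eb6 to C5
F#6 to D#5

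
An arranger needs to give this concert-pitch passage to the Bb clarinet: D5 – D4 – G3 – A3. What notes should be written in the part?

E5 E4 A3 B3

Written C4 sounds as Bb3 on the Bb clarinet, so concert pitches are written a major second up.
D5 becomes E5
D4 becomes E4
G3 becomes A3
A3 becomes B3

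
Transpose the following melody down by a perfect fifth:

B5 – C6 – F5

B5: a fifth down reaches E, and 7 semitones makes it E5.
A perfect fifth down from C6 gives F5.
F5: a fifth down reaches B, and 7 semitones makes it Bb4.

E5 F5 Bb4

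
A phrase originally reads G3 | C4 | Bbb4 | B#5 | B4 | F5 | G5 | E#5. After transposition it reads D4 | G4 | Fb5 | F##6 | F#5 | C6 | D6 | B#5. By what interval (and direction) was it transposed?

up a perfect fifth

From G3 to D4 is 5 letter names — a fifth of some quality.
G3 to D4 is 7 semitones, which makes it a perfect fifth; the second version is higher, so the direction is up.
Checking another pair — E#5 → B#5 — gives the same interval.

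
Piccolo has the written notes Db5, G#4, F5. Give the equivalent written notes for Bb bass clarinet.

Eb7 A#6 G7

First find concert pitch: the piccolo sounds a perfect octave above written, so Db5 G#4 F5 sounds Db6 G#5 F6.
Then write for Bb bass clarinet: it sounds a major ninth below written, so the part must be a major ninth above concert.
Db6 → Eb7
G#5 → A#6
F6 → G7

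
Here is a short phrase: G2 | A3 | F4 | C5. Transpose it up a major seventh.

F#3 G#4 E5 B5

G2 up a major seventh is F#3.
A major seventh up from A3 gives G#4.
A major seventh up from F4 gives E5.
A major seventh up from C5 gives B5.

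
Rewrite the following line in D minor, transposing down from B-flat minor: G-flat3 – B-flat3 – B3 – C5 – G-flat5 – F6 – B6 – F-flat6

From B-flat down to D is a minor sixth; apply that to each pitch.
Gb3 → Bb2
Bb3 → D3
B3 → D#3
C5 → E4
Gb5 → Bb4
F6 → A5
B6 → D#6
Fb6 → Ab5

Bb2 D3 D#3 E4 Bb4 A5 D#6 Ab5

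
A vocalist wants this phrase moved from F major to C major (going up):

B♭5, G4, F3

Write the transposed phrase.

F major to C major up is a perfect fifth, so every note moves up by that interval.
Bb5 gives F6
G4 gives D5
F3 gives C4

F6 D5 C4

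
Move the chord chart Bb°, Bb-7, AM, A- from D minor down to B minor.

D minor down to B minor is a minor third; each chord root moves by that interval while the quality stays the same.
Bb°: root Bb down a minor third → G, giving G°.
Bb-7: root Bb down a minor third → G, giving G-7.
AM: root A down a minor third → F#, giving F#M.
A-: root A down a minor third → F#, giving F#-.

G° G-7 F#M F#-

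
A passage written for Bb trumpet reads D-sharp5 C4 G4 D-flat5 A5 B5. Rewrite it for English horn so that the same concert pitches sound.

First find concert pitch: the Bb trumpet sounds a major second below written, so D-sharp5 C4 G4 D-flat5 A5 B5 sounds C#5 Bb3 F4 Cb5 G5 A5.
Then write for English horn: it sounds a perfect fifth below written, so the part must be a perfect fifth above concert.
C#5 → G#5
Bb3 → F4
F4 → C5
Cb5 → Gb5
G5 → D6
A5 → E6

G#5 F4 C5 Gb5 D6 E6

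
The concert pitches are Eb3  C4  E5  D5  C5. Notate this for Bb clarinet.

F3 D4 F#5 E5 D5

The Bb clarinet sounds a major second below written, so the written part must be a major second above concert — transpose each note up.
Eb3 -> F3
C4 -> D4
E5 -> F#5
D5 -> E5
C5 -> D5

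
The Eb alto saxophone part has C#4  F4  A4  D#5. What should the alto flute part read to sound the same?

A3 Db4 F4 B4

First find concert pitch: the Eb alto saxophone sounds a major sixth below written, so C#4 F4 A4 D#5 sounds E3 Ab3 C4 F#4.
Then write for alto flute: it sounds a perfect fourth below written, so the part must be a perfect fourth above concert.
E3 → A3
Ab3 → Db4
C4 → F4
F#4 → B4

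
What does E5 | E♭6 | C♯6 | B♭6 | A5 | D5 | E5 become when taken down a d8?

E5 → E#4
Eb6 → E5
C#6 → C##5
Bb6 → B5
A5 → A#4
D5 → D#4
E5 → E#4

E#4 E5 C##5 B5 A#4 D#4 E#4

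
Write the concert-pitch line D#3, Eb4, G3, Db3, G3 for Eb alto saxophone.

The Eb alto saxophone sounds a major sixth below written, so the written part must be a major sixth above concert — transpose each note up.
D#3 becomes B#3
Eb4 becomes C5
G3 becomes E4
Db3 becomes Bb3
G3 becomes E4

B#3 C5 E4 Bb3 E4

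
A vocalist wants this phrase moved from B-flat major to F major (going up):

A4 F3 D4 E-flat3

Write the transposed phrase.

E5 C4 A4 Bb3

From B-flat up to F is a perfect fifth; apply that to each pitch.
A4 to E5
F3 to C4
D4 to A4
Eb3 to Bb3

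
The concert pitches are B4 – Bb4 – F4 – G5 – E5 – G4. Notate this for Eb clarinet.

The Eb clarinet sounds a minor third above written, so the written part must be a minor third below concert — transpose each note down.
B4 → G#4
Bb4 → G4
F4 → D4
G5 → E5
E5 → C#5
G4 → E4

G#4 G4 D4 E5 C#5 E4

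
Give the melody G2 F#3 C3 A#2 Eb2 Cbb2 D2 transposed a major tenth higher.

B3 A#4 E4 C##4 G3 Ebb3 F#3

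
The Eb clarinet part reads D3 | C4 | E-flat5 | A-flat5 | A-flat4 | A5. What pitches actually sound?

The Eb clarinet sounds a minor third above written, so transpose each written note up a minor third.
D3 becomes F3
C4 becomes Eb4
Eb5 becomes Gb5
Ab5 becomes Cb6
Ab4 becomes Cb5
A5 becomes C6

F3 Eb4 Gb5 Cb6 Cb5 C6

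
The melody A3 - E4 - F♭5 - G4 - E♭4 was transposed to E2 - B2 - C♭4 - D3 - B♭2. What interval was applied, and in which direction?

From A3 to E2 is 11 letter names — an eleventh of some quality.
E2 to A3 is 17 semitones, which makes it a perfect eleventh; the second version is lower, so the direction is down.
Checking another pair — Eb4 → Bb2 — gives the same interval.

down a perfect eleventh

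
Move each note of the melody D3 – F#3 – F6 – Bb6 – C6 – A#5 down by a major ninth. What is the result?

D3: a ninth down reaches C, and 14 semitones makes it C2.
F#3: a ninth down reaches E, and 14 semitones makes it E2.
F6: a ninth down reaches E, and 14 semitones makes it Eb5.
Bb6: a ninth down reaches A, and 14 semitones makes it Ab5.
C6 down a major ninth is Bb4.
A#5: a ninth down reaches G, and 14 semitones makes it G#4.

C2 E2 Eb5 Ab5 Bb4 G#4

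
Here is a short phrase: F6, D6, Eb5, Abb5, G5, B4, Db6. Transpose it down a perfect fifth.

Bb5 G5 Ab4 Dbb5 C5 E4 Gb5

A perfect fifth down from F6 gives Bb5.
D6: a fifth down reaches G, and 7 semitones makes it G5.
A perfect fifth down from Eb5 gives Ab4.
A perfect fifth down from Abb5 gives Dbb5.
G5 down a perfect fifth is C5.
B4 down a perfect fifth is E4.
Db6 down a perfect fifth is Gb5.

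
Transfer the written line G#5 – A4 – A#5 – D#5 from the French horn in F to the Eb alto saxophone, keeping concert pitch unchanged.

First find concert pitch: the French horn in F sounds a perfect fifth below written, so G#5 A4 A#5 D#5 sounds C#5 D4 D#5 G#4.
Then write for Eb alto saxophone: it sounds a major sixth below written, so the part must be a major sixth above concert.
C#5 → A#5
D4 → B4
D#5 → B#5
G#4 → E#5

A#5 B4 B#5 E#5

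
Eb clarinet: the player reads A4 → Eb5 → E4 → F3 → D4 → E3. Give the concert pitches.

The Eb clarinet sounds a minor third above written, so transpose each written note up a minor third.
A4 -> C5
Eb5 -> Gb5
E4 -> G4
F3 -> Ab3
D4 -> F4
E3 -> G3

C5 Gb5 G4 Ab3 F4 G3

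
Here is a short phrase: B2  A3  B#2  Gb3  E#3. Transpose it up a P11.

B2: an eleventh up reaches E, and 17 semitones makes it E4.
A perfect eleventh up from A3 gives D5.
B#2: an eleventh up reaches E, and 17 semitones makes it E#4.
A perfect eleventh up from Gb3 gives Cb5.
A perfect eleventh up from E#3 gives A#4.

E4 D5 E#4 Cb5 A#4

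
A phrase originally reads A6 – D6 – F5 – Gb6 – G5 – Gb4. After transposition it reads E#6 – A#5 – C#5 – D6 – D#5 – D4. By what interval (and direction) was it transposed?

Take the first pair: A6 → E#6. A to E spans 4 letter names, so the interval is some kind of fourth.
E#6 to A6 is 4 semitones, which makes it a diminished fourth; the second version is lower, so the direction is down.
Checking another pair — Gb4 → D4 — gives the same interval.

down a diminished fourth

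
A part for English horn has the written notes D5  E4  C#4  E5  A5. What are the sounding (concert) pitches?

The English horn sounds a perfect fifth below written, so transpose each written note down a perfect fifth.
D5 gives G4
E4 gives A3
C#4 gives F#3
E5 gives A4
A5 gives D5

G4 A3 F#3 A4 D5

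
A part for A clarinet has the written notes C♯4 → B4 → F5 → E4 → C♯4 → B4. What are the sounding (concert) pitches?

A#3 G#4 D5 C#4 A#3 G#4

Written C4 on the A clarinet sounds as A3, a minor third lower; apply that shift to every note.
C#4 to A#3
B4 to G#4
F5 to D5
E4 to C#4
C#4 to A#3
B4 to G#4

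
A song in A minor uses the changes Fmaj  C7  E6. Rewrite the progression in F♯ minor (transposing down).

Dmaj A7 C#6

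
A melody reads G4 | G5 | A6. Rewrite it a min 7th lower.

G4 down a minor seventh is A3.
A minor seventh down from G5 gives A4.
A6 down a minor seventh is B5.

A3 A4 B5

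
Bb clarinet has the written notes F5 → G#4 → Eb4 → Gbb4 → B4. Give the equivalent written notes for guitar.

Eb6 F#5 Db5 Fbb5 A5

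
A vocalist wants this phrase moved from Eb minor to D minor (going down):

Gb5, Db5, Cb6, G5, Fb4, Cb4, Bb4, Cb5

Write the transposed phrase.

F5 C5 Bb5 F#5 Eb4 Bb3 A4 Bb4

Eb minor to D minor down is a minor second, so every note moves down by that interval.
Gb5 -> F5
Db5 -> C5
Cb6 -> Bb5
G5 -> F#5
Fb4 -> Eb4
Cb4 -> Bb3
Bb4 -> A4
Cb5 -> Bb4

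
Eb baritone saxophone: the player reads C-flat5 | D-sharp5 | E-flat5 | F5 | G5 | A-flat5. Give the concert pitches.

The Eb baritone saxophone sounds a major thirteenth below written, so transpose each written note down a major thirteenth.
Cb5 becomes Ebb3
D#5 becomes F#3
Eb5 becomes Gb3
F5 becomes Ab3
G5 becomes Bb3
Ab5 becomes Cb4

Ebb3 F#3 Gb3 Ab3 Bb3 Cb4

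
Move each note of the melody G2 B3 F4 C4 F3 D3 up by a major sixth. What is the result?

E3 G#4 D5 A4 D4 B3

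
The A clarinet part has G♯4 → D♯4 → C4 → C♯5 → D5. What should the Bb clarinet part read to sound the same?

First find concert pitch: the A clarinet sounds a minor third below written, so G♯4 D♯4 C4 C♯5 D5 sounds E#4 B#3 A3 A#4 B4.
Then write for Bb clarinet: it sounds a major second below written, so the part must be a major second above concert.
E#4 → F##4
B#3 → C##4
A3 → B3
A#4 → B#4
B4 → C#5

F##4 C##4 B3 B#4 C#5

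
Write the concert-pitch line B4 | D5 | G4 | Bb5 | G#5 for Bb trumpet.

C#5 E5 A4 C6 A#5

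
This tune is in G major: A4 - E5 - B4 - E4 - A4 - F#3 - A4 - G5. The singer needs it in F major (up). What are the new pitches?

G5 D6 A5 D5 G5 E4 G5 F6

G major to F major up is a minor seventh, so every note moves up by that interval.
A4 → G5
E5 → D6
B4 → A5
E4 → D5
A4 → G5
F#3 → E4
A4 → G5
G5 → F6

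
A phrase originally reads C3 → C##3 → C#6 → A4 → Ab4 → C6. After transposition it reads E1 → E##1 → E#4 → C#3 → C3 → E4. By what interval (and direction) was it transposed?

down a minor thirteenth

Take the first pair: C3 → E1. C to E spans 13 letter names, so the interval is some kind of thirteenth.
E1 to C3 is 20 semitones, which makes it a minor thirteenth; the second version is lower, so the direction is down.
Checking another pair — C6 → E4 — gives the same interval.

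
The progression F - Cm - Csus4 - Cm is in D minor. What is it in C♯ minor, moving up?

E Bm Bsus4 Bm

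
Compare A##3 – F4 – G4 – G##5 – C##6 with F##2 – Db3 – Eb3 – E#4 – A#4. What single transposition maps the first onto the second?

down a major tenth

Take the first pair: A##3 → F##2. A to F spans 10 letter names, so the interval is some kind of tenth.
F##2 to A##3 is 16 semitones, which makes it a major tenth; the second version is lower, so the direction is down.
Checking another pair — C##6 → A#4 — gives the same interval.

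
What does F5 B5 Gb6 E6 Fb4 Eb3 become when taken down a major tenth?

F5: a tenth down reaches D, and 16 semitones makes it Db4.
A major tenth down from B5 gives G4.
Gb6 down a major tenth is Ebb5.
E6 down a major tenth is C5.
A major tenth down from Fb4 gives Dbb3.
Eb3 down a major tenth is Cb2.

Db4 G4 Ebb5 C5 Dbb3 Cb2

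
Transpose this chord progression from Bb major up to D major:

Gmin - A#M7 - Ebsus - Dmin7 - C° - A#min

Bmin C##M7 Gsus F#min7 E° C##min

Bb major up to D major is a major third; each chord root moves by that interval while the quality stays the same.
Gmin: root G up a major third → B, giving Bmin.
A#M7: root A# up a major third → C##, giving C##M7.
Ebsus: root Eb up a major third → G, giving Gsus.
Dmin7: root D up a major third → F#, giving F#min7.
C°: root C up a major third → E, giving E°.
A#min: root A# up a major third → C##, giving C##min.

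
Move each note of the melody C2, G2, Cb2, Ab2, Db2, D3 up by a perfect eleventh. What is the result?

F3 C4 Fb3 Db4 Gb3 G4

C2 → F3
G2 → C4
Cb2 → Fb3
Ab2 → Db4
Db2 → Gb3
D3 → G4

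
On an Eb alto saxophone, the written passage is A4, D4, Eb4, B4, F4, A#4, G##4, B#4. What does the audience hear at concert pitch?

C4 F3 Gb3 D4 Ab3 C#4 B#3 D#4

The Eb alto saxophone sounds a major sixth below written, so transpose each written note down a major sixth.
A4 to C4
D4 to F3
Eb4 to Gb3
B4 to D4
F4 to Ab3
A#4 to C#4
G##4 to B#3
B#4 to D#4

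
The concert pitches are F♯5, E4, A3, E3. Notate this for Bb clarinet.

Written C4 sounds as Bb3 on the Bb clarinet, so concert pitches are written a major second up.
F#5 gives G#5
E4 gives F#4
A3 gives B3
E3 gives F#3

G#5 F#4 B3 F#3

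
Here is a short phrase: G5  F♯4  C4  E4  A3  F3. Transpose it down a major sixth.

Bb4 A3 Eb3 G3 C3 Ab2

G5 to Bb4
F#4 to A3
C4 to Eb3
E4 to G3
A3 to C3
F3 to Ab2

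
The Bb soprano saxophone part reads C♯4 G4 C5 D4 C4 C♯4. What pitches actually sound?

The Bb soprano saxophone sounds a major second below written, so transpose each written note down a major second.
C#4 -> B3
G4 -> F4
C5 -> Bb4
D4 -> C4
C4 -> Bb3
C#4 -> B3

B3 F4 Bb4 C4 Bb3 B3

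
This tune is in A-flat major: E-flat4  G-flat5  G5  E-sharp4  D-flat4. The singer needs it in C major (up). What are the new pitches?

From A-flat up to C is a major third; apply that to each pitch.
Eb4 -> G4
Gb5 -> Bb5
G5 -> B5
E#4 -> G##4
Db4 -> F4

G4 Bb5 B5 G##4 F4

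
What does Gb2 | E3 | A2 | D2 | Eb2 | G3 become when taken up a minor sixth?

Gb2 → Ebb3
E3 → C4
A2 → F3
D2 → Bb2
Eb2 → Cb3
G3 → Eb4

Ebb3 C4 F3 Bb2 Cb3 Eb4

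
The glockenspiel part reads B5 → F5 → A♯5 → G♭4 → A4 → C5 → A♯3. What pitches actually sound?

B7 F7 A#7 Gb6 A6 C7 A#5

Written C4 on the glockenspiel sounds as C6, a perfect fifteenth higher; apply that shift to every note.
B5 becomes B7
F5 becomes F7
A#5 becomes A#7
Gb4 becomes Gb6
A4 becomes A6
C5 becomes C7
A#3 becomes A#5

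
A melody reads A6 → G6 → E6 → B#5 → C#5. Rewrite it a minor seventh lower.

B5 A5 F#5 C##5 D#4

A6 down a minor seventh is B5.
A minor seventh down from G6 gives A5.
A minor seventh down from E6 gives F#5.
B#5 down a minor seventh is C##5.
C#5: a seventh down reaches D, and 10 semitones makes it D#4.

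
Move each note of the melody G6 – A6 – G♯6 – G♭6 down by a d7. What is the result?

A#5 B#5 A##5 A5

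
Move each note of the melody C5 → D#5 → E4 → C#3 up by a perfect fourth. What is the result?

F5 G#5 A4 F#3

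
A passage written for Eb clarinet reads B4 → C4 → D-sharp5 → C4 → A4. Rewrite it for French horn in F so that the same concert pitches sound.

A5 Bb4 C#6 Bb4 G5

First find concert pitch: the Eb clarinet sounds a minor third above written, so B4 C4 D-sharp5 C4 A4 sounds D5 Eb4 F#5 Eb4 C5.
Then write for French horn in F: it sounds a perfect fifth below written, so the part must be a perfect fifth above concert.
D5 → A5
Eb4 → Bb4
F#5 → C#6
Eb4 → Bb4
C5 → G5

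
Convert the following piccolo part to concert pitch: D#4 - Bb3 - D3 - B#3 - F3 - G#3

D#5 Bb4 D4 B#4 F4 G#4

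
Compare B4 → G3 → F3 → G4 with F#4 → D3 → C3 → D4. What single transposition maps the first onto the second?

down a perfect fourth

Take the first pair: B4 → F#4. B to F spans 4 letter names, so the interval is some kind of fourth.
F#4 to B4 is 5 semitones, which makes it a perfect fourth; the second version is lower, so the direction is down.
Checking another pair — G4 → D4 — gives the same interval.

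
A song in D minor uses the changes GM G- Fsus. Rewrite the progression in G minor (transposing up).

CM C- Bbsus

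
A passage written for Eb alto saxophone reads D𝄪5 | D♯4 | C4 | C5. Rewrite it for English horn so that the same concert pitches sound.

First find concert pitch: the Eb alto saxophone sounds a major sixth below written, so D𝄪5 D♯4 C4 C5 sounds F##4 F#3 Eb3 Eb4.
Then write for English horn: it sounds a perfect fifth below written, so the part must be a perfect fifth above concert.
F##4 → C##5
F#3 → C#4
Eb3 → Bb3
Eb4 → Bb4

C##5 C#4 Bb3 Bb4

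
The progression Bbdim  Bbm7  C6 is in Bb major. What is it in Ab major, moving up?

Bb major up to Ab major is a minor seventh; each chord root moves by that interval while the quality stays the same.
Bbdim: root Bb up a minor seventh → Ab, giving Abdim.
Bbm7: root Bb up a minor seventh → Ab, giving Abm7.
C6: root C up a minor seventh → Bb, giving Bb6.

Abdim Abm7 Bb6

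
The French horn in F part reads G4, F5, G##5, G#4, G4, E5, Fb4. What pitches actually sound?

Written C4 on the French horn in F sounds as F3, a perfect fifth lower; apply that shift to every note.
G4 gives C4
F5 gives Bb4
G##5 gives C##5
G#4 gives C#4
G4 gives C4
E5 gives A4
Fb4 gives Bbb3

C4 Bb4 C##5 C#4 C4 A4 Bbb3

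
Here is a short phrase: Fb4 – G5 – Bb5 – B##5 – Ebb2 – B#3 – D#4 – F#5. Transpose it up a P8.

Fb5 G6 Bb6 B##6 Ebb3 B#4 D#5 F#6

A perfect octave up from Fb4 gives Fb5.
A perfect octave up from G5 gives G6.
A perfect octave up from Bb5 gives Bb6.
A perfect octave up from B##5 gives B##6.
Ebb2: an octave up reaches E, and 12 semitones makes it Ebb3.
B#3: an octave up reaches B, and 12 semitones makes it B#4.
D#4: an octave up reaches D, and 12 semitones makes it D#5.
F#5: an octave up reaches F, and 12 semitones makes it F#6.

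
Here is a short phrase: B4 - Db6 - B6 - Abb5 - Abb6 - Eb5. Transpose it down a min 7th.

C#4 Eb5 C#6 Bbb4 Bbb5 F4

B4 → C#4
Db6 → Eb5
B6 → C#6
Abb5 → Bbb4
Abb6 → Bbb5
Eb5 → F4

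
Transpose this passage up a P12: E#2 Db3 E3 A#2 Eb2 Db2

E#2 up a perfect twelfth is B#3.
A perfect twelfth up from Db3 gives Ab4.
A perfect twelfth up from E3 gives B4.
A#2: a twelfth up reaches E, and 19 semitones makes it E#4.
A perfect twelfth up from Eb2 gives Bb3.
Db2 up a perfect twelfth is Ab3.

B#3 Ab4 B4 E#4 Bb3 Ab3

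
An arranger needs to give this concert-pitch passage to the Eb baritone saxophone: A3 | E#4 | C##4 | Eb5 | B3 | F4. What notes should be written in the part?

The Eb baritone saxophone sounds a major thirteenth below written, so the written part must be a major thirteenth above concert — transpose each note up.
A3 to F#5
E#4 to C##6
C##4 to A##5
Eb5 to C7
B3 to G#5
F4 to D6

F#5 C##6 A##5 C7 G#5 D6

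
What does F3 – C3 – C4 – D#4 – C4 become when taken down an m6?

F3 -> A2
C3 -> E2
C4 -> E3
D#4 -> F##3
C4 -> E3

A2 E2 E3 F##3 E3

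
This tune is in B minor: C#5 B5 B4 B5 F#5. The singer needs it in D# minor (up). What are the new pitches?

E#5 D#6 D#5 D#6 A#5

From B up to D# is a major third; apply that to each pitch.
C#5 gives E#5
B5 gives D#6
B4 gives D#5
B5 gives D#6
F#5 gives A#5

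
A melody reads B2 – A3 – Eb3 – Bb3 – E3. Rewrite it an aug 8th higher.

B2: an octave up reaches B, and 13 semitones makes it B#3.
An augmented octave up from A3 gives A#4.
Eb3 up an augmented octave is E4.
An augmented octave up from Bb3 gives B4.
An augmented octave up from E3 gives E#4.

B#3 A#4 E4 B4 E#4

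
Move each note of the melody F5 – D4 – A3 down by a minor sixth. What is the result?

A4 F#3 C#3

F5 down a minor sixth is A4.
D4: a sixth down reaches F, and 8 semitones makes it F#3.
A minor sixth down from A3 gives C#3.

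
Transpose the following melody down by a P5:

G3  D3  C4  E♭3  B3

C3 G2 F3 Ab2 E3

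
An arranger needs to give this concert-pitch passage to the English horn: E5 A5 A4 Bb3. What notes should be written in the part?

B5 E6 E5 F4

The English horn sounds a perfect fifth below written, so the written part must be a perfect fifth above concert — transpose each note up.
E5 to B5
A5 to E6
A4 to E5
Bb3 to F4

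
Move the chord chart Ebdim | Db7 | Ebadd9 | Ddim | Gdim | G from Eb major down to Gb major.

Eb major down to Gb major is a major sixth; each chord root moves by that interval while the quality stays the same.
Ebdim: root Eb down a major sixth → Gb, giving Gbdim.
Db7: root Db down a major sixth → Fb, giving Fb7.
Ebadd9: root Eb down a major sixth → Gb, giving Gbadd9.
Ddim: root D down a major sixth → F, giving Fdim.
Gdim: root G down a major sixth → Bb, giving Bbdim.
G: root G down a major sixth → Bb, giving Bb.

Gbdim Fb7 Gbadd9 Fdim Bbdim Bb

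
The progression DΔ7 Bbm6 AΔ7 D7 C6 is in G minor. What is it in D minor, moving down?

AΔ7 Fm6 EΔ7 A7 G6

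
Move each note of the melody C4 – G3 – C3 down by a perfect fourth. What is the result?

G3 D3 G2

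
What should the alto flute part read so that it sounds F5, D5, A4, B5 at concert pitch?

Bb5 G5 D5 E6

The alto flute sounds a perfect fourth below written, so the written part must be a perfect fourth above concert — transpose each note up.
F5 becomes Bb5
D5 becomes G5
A4 becomes D5
B5 becomes E6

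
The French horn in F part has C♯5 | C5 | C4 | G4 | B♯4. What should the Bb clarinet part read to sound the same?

G#4 G4 G3 D4 F##4

First find concert pitch: the French horn in F sounds a perfect fifth below written, so C♯5 C5 C4 G4 B♯4 sounds F#4 F4 F3 C4 E#4.
Then write for Bb clarinet: it sounds a major second below written, so the part must be a major second above concert.
F#4 → G#4
F4 → G4
F3 → G3
C4 → D4
E#4 → F##4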